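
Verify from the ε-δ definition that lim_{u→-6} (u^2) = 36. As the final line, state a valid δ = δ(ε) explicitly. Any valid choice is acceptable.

Let ε > 0. We seek δ > 0 with 0 < |u + 6| < δ ⇒ |u^2 − 36| < ε.
Factor: u^2 − 36 = (u + 6)(u - 6), so |u^2 − 36| = |u + 6|·|u - 6|.
Restrict δ ≤ 1. Then |u + 6| < 1 gives |u| < 7, so by the triangle inequality |u - 6| ≤ 7 + 6 = 13.
Hence |u^2 − 36| ≤ 13|u + 6|, which is < ε once |u + 6| < ε/13.
Take δ = min(1, ε/13). If 0 < |u + 6| < δ then both bounds hold and |u^2 − 36| ≤ 13|u + 6| < 13·(ε/13) = ε.

δ = min(1, ε/13)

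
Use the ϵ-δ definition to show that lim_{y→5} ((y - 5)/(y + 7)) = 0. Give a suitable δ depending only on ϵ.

Suppose ϵ > 0. We want δ > 0 with 0 < |y − 5| < δ ⇒ |(y - 5)/(y + 7) − 0| < ϵ.
Combining over a common denominator, (y - 5)/(y + 7) − 0 = [(y - 5)·12 − 0·(y + 7)] / [12·(y + 7)] = 12(y − 5) / (12(y + 7)).
So |(y - 5)/(y + 7) − 0| = 12|y − 5| / (12·|y + 7|).
Require δ ≤ 6, so |y + 7| ≥ |12| − |y − 5| > 12 − 6 = 6.
Hence |(y - 5)/(y + 7) − 0| < 12|y − 5|/(12·6) = (1/6)|y − 5|, which is < ϵ once |y − 5| < 6ϵ.
Take δ = min(6, 6ϵ). Then 0 < |y − 5| < δ forces both bounds, so |(y - 5)/(y + 7) − 0| < ϵ.

δ = min(6, 6ϵ)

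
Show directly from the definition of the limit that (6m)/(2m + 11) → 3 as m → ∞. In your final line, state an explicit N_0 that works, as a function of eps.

Let eps > 0. For m ≥ 1, |(6m)/(2m + 11) − 3| = |-66|/(2(2m + 11)) = 66/(2(2m + 11)).
Since 2m + 11 ≥ 2m for m ≥ 1, this is ≤ 66/(2·2m) = (33/2)/m.
So |(6m)/(2m + 11) − 3| < eps whenever m > (33/2)/eps.
Take N_0 = (33/2)/eps. If m > N_0 then |(6m)/(2m + 11) − 3| ≤ (33/2)/m < eps.

N_0 = (33/2)/eps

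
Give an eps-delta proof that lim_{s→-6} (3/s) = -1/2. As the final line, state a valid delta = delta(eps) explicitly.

delta = min(3, 6eps)

Suppose eps > 0. We seek delta > 0 such that 0 < |s + 6| < delta implies |3/s + 1/2| < eps.
|3/s + 1/2| = 3·|-6 − s|/(6·|s|) = 3|s + 6|/(6|s|).
Require delta ≤ 3 so that |s| > 6 − 3 = 3, hence 6|s| > 18.
Then |3/s + 1/2| < 3|s + 6|/18, which is < eps when |s + 6| < 6eps.
Take delta = min(3, 6eps). Then 0 < |s + 6| < delta gives both |s + 6| < 3 and |s + 6| < 6eps, so |3/s + 1/2| < eps.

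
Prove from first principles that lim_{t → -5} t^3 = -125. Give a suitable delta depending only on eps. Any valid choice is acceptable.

Let eps > 0 be given. We seek delta > 0 with 0 < |t + 5| < delta ⇒ |t^3 + 125| < eps.
Factor: t^3 + 125 = (t + 5)(t^2 - 5t + 25), so |t^3 + 125| = |t + 5|·|t^2 - 5t + 25|.
Impose delta ≤ 1 so that |t| < 6; then |t^2 - 5t + 25| ≤ 91.
Hence |t^3 + 125| ≤ 91|t + 5|, which is < eps once |t + 5| < eps/91.
Take delta = min(1, eps/91). If 0 < |t + 5| < delta then both bounds hold and |t^3 + 125| ≤ 91|t + 5| < 91·(eps/91) = eps.

delta = min(1, eps/91)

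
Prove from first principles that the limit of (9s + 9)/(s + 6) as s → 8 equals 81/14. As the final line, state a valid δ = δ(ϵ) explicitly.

δ = min(7, (98/45)ϵ)

Let ϵ > 0 be given. We want δ > 0 with 0 < |s − 8| < δ ⇒ |(9s + 9)/(s + 6) − (81/14)| < ϵ.
Combining over a common denominator, (9s + 9)/(s + 6) − (81/14) = [(9s + 9)·14 − 81·(s + 6)] / [14·(s + 6)] = 45(s − 8) / (14(s + 6)).
So |(9s + 9)/(s + 6) − (81/14)| = 45|s − 8| / (14·|s + 6|).
Require δ ≤ 7, so |s + 6| ≥ |14| − |s − 8| > 14 − 7 = 7.
Hence |(9s + 9)/(s + 6) − (81/14)| < 45|s − 8|/(14·7) = (45/98)|s − 8|, which is < ϵ once |s − 8| < (98/45)ϵ.
Take δ = min(7, (98/45)ϵ). Then 0 < |s − 8| < δ forces both bounds, so |(9s + 9)/(s + 6) − (81/14)| < ϵ.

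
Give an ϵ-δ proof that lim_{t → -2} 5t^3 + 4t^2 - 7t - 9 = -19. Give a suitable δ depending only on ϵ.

δ = min(1, ϵ/68)

Suppose ϵ > 0. We want δ > 0 such that 0 < |t + 2| < δ implies |(5t^3 + 4t^2 - 7t - 9) + 19| < ϵ.
(5t^3 + 4t^2 - 7t - 9) + 19 = 5t^3 + 4t^2 - 7t + 10 = (t + 2)(5t^2 - 6t + 5).
So |(5t^3 + 4t^2 - 7t - 9) + 19| = |t + 2|·|5t^2 - 6t + 5|.
Require δ ≤ 1. Then |t + 2| < 1 gives |t| < 3, and by the triangle inequality |5t^2 - 6t + 5| ≤ 5·3^2 + 6·3 + 5 = 68.
Hence |(5t^3 + 4t^2 - 7t - 9) + 19| ≤ 68|t + 2| < ϵ provided |t + 2| < ϵ/68.
Take δ = min(1, ϵ/68). Then 0 < |t + 2| < δ gives both |t + 2| < 1 and |t + 2| < ϵ/68, so |(5t^3 + 4t^2 - 7t - 9) + 19| < ϵ.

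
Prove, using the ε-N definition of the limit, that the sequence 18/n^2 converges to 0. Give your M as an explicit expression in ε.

M = (18/ε)^{1/2}

Let ε > 0. For n ≥ 1, |18/n^2 − 0| = 18/n^2.
18/n^2 < ε ⇔ n^2 > 18/ε ⇔ n > (18/ε)^{1/2}.
Take M = (18/ε)^{1/2}. Then n > M implies 18/n^2 < ε.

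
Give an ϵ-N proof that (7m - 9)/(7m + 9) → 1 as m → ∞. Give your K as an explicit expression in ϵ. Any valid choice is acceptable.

K = (18/7)/ϵ

Let ϵ > 0 be given. For m ≥ 1, |(7m - 9)/(7m + 9) − 1| = |-126|/(7(7m + 9)) = 126/(7(7m + 9)).
Since 7m + 9 ≥ 7m for m ≥ 1, this is ≤ 126/(7·7m) = (18/7)/m.
So |(7m - 9)/(7m + 9) − 1| < ϵ whenever m > (18/7)/ϵ.
Take K = (18/7)/ϵ. If m > K then |(7m - 9)/(7m + 9) − 1| ≤ (18/7)/m < ϵ.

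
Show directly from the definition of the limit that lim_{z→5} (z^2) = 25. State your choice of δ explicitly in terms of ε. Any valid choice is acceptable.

δ = min(1, ε/11)

Suppose ε > 0. We seek δ > 0 with 0 < |z − 5| < δ ⇒ |z^2 − 25| < ε.
Factor: z^2 − 25 = (z − 5)(z + 5), so |z^2 − 25| = |z − 5|·|z + 5|.
Impose δ ≤ 1 so that |z| < 6; then |z + 5| ≤ 11.
Hence |z^2 − 25| ≤ 11|z − 5|, which is < ε once |z − 5| < ε/11.
Take δ = min(1, ε/11). If 0 < |z − 5| < δ then both bounds hold and |z^2 − 25| ≤ 11|z − 5| < 11·(ε/11) = ε.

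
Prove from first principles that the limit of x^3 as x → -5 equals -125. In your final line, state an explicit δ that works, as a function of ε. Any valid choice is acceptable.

δ = min(2, ε/109)

Suppose ε > 0. We seek δ > 0 with 0 < |x + 5| < δ ⇒ |x^3 + 125| < ε.
Factor: x^3 + 125 = (x + 5)(x^2 - 5x + 25), so |x^3 + 125| = |x + 5|·|x^2 - 5x + 25|.
Restrict δ ≤ 2. Then |x + 5| < 2 gives |x| < 7, so by the triangle inequality |x^2 - 5x + 25| ≤ 7^2 + 5·7 + 25 = 109.
Hence |x^3 + 125| ≤ 109|x + 5|, which is < ε once |x + 5| < ε/109.
Take δ = min(2, ε/109). If 0 < |x + 5| < δ then both bounds hold and |x^3 + 125| ≤ 109|x + 5| < 109·(ε/109) = ε.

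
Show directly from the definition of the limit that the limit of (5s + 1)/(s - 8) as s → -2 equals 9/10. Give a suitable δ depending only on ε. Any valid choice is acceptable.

δ = min(5, (50/41)ε)

Suppose ε > 0. We want δ > 0 with 0 < |s + 2| < δ ⇒ |(5s + 1)/(s - 8) − (9/10)| < ε.
Combining over a common denominator, (5s + 1)/(s - 8) − (9/10) = [(5s + 1)·(-10) − (-9)·(s - 8)] / [(-10)·(s - 8)] = -41(s + 2) / ((-10)(s - 8)).
So |(5s + 1)/(s - 8) − (9/10)| = 41|s + 2| / (10·|s − 8|).
Restrict δ ≤ 5. Then |s + 2| < 5 gives |s − 8| = |(s + 2) + (-10)| ≥ 10 − 5 = 5.
Hence |(5s + 1)/(s - 8) − (9/10)| < 41|s + 2|/(10·5) = (41/50)|s + 2|, which is < ε once |s + 2| < (50/41)ε.
Take δ = min(5, (50/41)ε). Then 0 < |s + 2| < δ forces both bounds, so |(5s + 1)/(s - 8) − (9/10)| < ε.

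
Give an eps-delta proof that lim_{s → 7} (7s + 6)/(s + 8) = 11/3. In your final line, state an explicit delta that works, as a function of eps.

Fix eps > 0. We want delta > 0 with 0 < |s − 7| < delta ⇒ |(7s + 6)/(s + 8) − (11/3)| < eps.
Combining over a common denominator, (7s + 6)/(s + 8) − (11/3) = [(7s + 6)·15 − 55·(s + 8)] / [15·(s + 8)] = 50(s − 7) / (15(s + 8)).
So |(7s + 6)/(s + 8) − (11/3)| = 50|s − 7| / (15·|s + 8|).
Restrict delta ≤ 15/2. Then |s − 7| < 15/2 gives |s + 8| = |(s − 7) + 15| ≥ 15 − 15/2 = 15/2.
Hence |(7s + 6)/(s + 8) − (11/3)| < 50|s − 7|/(15·(15/2)) = (4/9)|s − 7|, which is < eps once |s − 7| < (9/4)eps.
Take delta = min(15/2, (9/4)eps). Then 0 < |s − 7| < delta forces both bounds, so |(7s + 6)/(s + 8) − (11/3)| < eps.

delta = min(15/2, (9/4)eps)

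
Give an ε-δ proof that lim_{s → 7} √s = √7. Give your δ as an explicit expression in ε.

δ = min(7, √7·ε)

Suppose ε > 0. We want δ > 0 such that 0 < |s − 7| < δ implies |√s − √7| < ε.
Rationalise: √s − √7 = (s − 7)/(√s + √7), so |√s − √7| = |s − 7|/(√s + √7).
Restrict δ ≤ 7 so that |s − 7| < 7 forces s > 0, and then √s + √7 > √7.
Hence |√s − √7| < |s − 7|/√7, which is < ε once |s − 7| < √7·ε.
Take δ = min(7, √7·ε). If 0 < |s − 7| < δ then s > 0 and |√s − √7| < |s − 7|/√7 < ε.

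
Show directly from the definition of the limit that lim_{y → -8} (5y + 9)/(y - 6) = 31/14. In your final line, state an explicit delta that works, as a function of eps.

delta = min(7, (98/39)eps)

Let eps > 0. We want delta > 0 with 0 < |y + 8| < delta ⇒ |(5y + 9)/(y - 6) − (31/14)| < eps.
Combining over a common denominator, (5y + 9)/(y - 6) − (31/14) = [(5y + 9)·(-14) − (-31)·(y - 6)] / [(-14)·(y - 6)] = -39(y + 8) / ((-14)(y - 6)).
So |(5y + 9)/(y - 6) − (31/14)| = 39|y + 8| / (14·|y − 6|).
Require delta ≤ 7, so |y − 6| ≥ |-14| − |y + 8| > 14 − 7 = 7.
Hence |(5y + 9)/(y - 6) − (31/14)| < 39|y + 8|/(14·7) = (39/98)|y + 8|, which is < eps once |y + 8| < (98/39)eps.
Take delta = min(7, (98/39)eps). Then 0 < |y + 8| < delta forces both bounds, so |(5y + 9)/(y - 6) − (31/14)| < eps.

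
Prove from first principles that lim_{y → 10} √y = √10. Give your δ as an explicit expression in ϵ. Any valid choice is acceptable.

Fix ϵ > 0. We want δ > 0 such that 0 < |y − 10| < δ implies |√y − √10| < ϵ.
Rationalise: √y − √10 = (y − 10)/(√y + √10), so |√y − √10| = |y − 10|/(√y + √10).
Restrict δ ≤ 10 so that |y − 10| < 10 forces y > 0, and then √y + √10 > √10.
Hence |√y − √10| < |y − 10|/√10, which is < ϵ once |y − 10| < √10·ϵ.
Take δ = min(10, √10·ϵ). If 0 < |y − 10| < δ then y > 0 and |√y − √10| < |y − 10|/√10 < ϵ.

δ = min(10, √10·ϵ)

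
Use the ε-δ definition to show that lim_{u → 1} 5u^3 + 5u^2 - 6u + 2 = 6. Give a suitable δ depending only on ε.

Let ε > 0. We want δ > 0 such that 0 < |u − 1| < δ implies |(5u^3 + 5u^2 - 6u + 2) − 6| < ε.
(5u^3 + 5u^2 - 6u + 2) − 6 = 5u^3 + 5u^2 - 6u - 4 = (u − 1)(5u^2 + 10u + 4).
So |(5u^3 + 5u^2 - 6u + 2) − 6| = |u − 1|·|5u^2 + 10u + 4|.
Assume first that |u − 1| < 1, so |u| < 2. Then |5u^2 + 10u + 4| ≤ 5·2^2 + 10·2 + 4 = 44.
Hence |(5u^3 + 5u^2 - 6u + 2) − 6| ≤ 44|u − 1| < ε provided |u − 1| < ε/44.
Choosing δ = min(1, ε/44) ensures both conditions, hence |(5u^3 + 5u^2 - 6u + 2) − 6| < ε.

δ = min(1, ε/44)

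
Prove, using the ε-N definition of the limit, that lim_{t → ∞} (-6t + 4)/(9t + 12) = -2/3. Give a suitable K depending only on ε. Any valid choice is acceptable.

Let ε > 0. We seek K > 0 such that t > K implies |(-6t + 4)/(9t + 12) + 2/3| < ε.
(-6t + 4)/(9t + 12) + 2/3 = (9(-6t + 4) − (-6)(9t + 12)) / (9(9t + 12)) = 108/(9(9t + 12)).
For t > 0 we have 9t + 12 > 9t, so |(-6t + 4)/(9t + 12) + 2/3| = 108/(9(9t + 12)) < 108/(9·9t) = (4/3)/t.
Thus |(-6t + 4)/(9t + 12) + 2/3| < ε whenever t > (4/3)/ε.
Take K = (4/3)/ε. If t > K then |(-6t + 4)/(9t + 12) + 2/3| < (4/3)/t < ε.

K = (4/3)/ε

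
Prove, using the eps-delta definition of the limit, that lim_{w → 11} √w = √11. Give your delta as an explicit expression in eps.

Fix eps > 0. We want delta > 0 such that 0 < |w − 11| < delta implies |√w − √11| < eps.
Multiplying by the conjugate, |√w − √11| = |w − 11|/(√w + √11).
Restrict delta ≤ 11 so that |w − 11| < 11 forces w > 0, and then √w + √11 > √11.
Hence |√w − √11| < |w − 11|/√11, which is < eps once |w − 11| < √11·eps.
Take delta = min(11, √11·eps). If 0 < |w − 11| < delta then w > 0 and |√w − √11| < |w − 11|/√11 < eps.

delta = min(11, √11·eps)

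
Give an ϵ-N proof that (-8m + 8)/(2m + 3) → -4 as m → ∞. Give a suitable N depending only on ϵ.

N = 10/ϵ

Fix ϵ > 0. For m ≥ 1, |(-8m + 8)/(2m + 3) + 4| = |40|/(2(2m + 3)) = 40/(2(2m + 3)).
Since 2m + 3 ≥ 2m for m ≥ 1, this is ≤ 40/(2·2m) = 10/m.
So |(-8m + 8)/(2m + 3) + 4| < ϵ whenever m > 10/ϵ.
Take N = 10/ϵ. If m > N then |(-8m + 8)/(2m + 3) + 4| ≤ 10/m < ϵ.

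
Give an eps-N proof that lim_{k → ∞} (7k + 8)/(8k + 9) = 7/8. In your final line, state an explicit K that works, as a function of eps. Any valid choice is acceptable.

Let eps > 0. For k ≥ 1, |(7k + 8)/(8k + 9) − (7/8)| = |1|/(8(8k + 9)) = 1/(8(8k + 9)).
Since 8k + 9 ≥ 8k for k ≥ 1, this is ≤ 1/(8·8k) = (1/64)/k.
So |(7k + 8)/(8k + 9) − (7/8)| < eps whenever k > (1/64)/eps.
Take K = (1/64)/eps. If k > K then |(7k + 8)/(8k + 9) − (7/8)| ≤ (1/64)/k < eps.

K = (1/64)/eps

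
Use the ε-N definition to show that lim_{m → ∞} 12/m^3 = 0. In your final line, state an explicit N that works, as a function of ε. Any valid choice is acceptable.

N = (12/ε)^{1/3}

Let ε > 0 be given. For m ≥ 1, |12/m^3 − 0| = 12/m^3.
12/m^3 < ε ⇔ m^3 > 12/ε ⇔ m > (12/ε)^{1/3}.
Take N = (12/ε)^{1/3}. Then m > N implies 12/m^3 < ε.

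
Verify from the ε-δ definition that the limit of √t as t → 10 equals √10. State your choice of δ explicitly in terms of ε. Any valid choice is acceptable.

Let ε > 0 be given. We want δ > 0 such that 0 < |t − 10| < δ implies |√t − √10| < ε.
Rationalise: √t − √10 = (t − 10)/(√t + √10), so |√t − √10| = |t − 10|/(√t + √10).
Restrict δ ≤ 10 so that |t − 10| < 10 forces t > 0, and then √t + √10 > √10.
Hence |√t − √10| < |t − 10|/√10, which is < ε once |t − 10| < √10·ε.
Take δ = min(10, √10·ε). If 0 < |t − 10| < δ then t > 0 and |√t − √10| < |t − 10|/√10 < ε.

δ = min(10, √10·ε)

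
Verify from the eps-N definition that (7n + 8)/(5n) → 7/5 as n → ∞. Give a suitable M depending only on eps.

M = (8/5)/eps

Suppose eps > 0. For n ≥ 1, |(7n + 8)/(5n) − (7/5)| = |40|/(5(5n)) = 40/(5(5n)).
Since 5n ≥ 5n for n ≥ 1, this is ≤ 40/(5·5n) = (8/5)/n.
So |(7n + 8)/(5n) − (7/5)| < eps whenever n > (8/5)/eps.
Take M = (8/5)/eps. If n > M then |(7n + 8)/(5n) − (7/5)| ≤ (8/5)/n < eps.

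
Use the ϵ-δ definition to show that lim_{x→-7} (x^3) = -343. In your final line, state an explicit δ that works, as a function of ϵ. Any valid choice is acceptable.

Fix ϵ > 0. We seek δ > 0 with 0 < |x + 7| < δ ⇒ |x^3 + 343| < ϵ.
Factor: x^3 + 343 = (x + 7)(x^2 - 7x + 49), so |x^3 + 343| = |x + 7|·|x^2 - 7x + 49|.
Restrict δ ≤ 1. Then |x + 7| < 1 gives |x| < 8, so by the triangle inequality |x^2 - 7x + 49| ≤ 8^2 + 7·8 + 49 = 169.
Hence |x^3 + 343| ≤ 169|x + 7|, which is < ϵ once |x + 7| < ϵ/169.
Take δ = min(1, ϵ/169). If 0 < |x + 7| < δ then both bounds hold and |x^3 + 343| ≤ 169|x + 7| < 169·(ϵ/169) = ϵ.

δ = min(1, ϵ/169)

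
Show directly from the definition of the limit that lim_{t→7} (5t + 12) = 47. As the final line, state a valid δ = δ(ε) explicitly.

δ = ε/5

Fix ε > 0. We need δ > 0 so that 0 < |t − 7| < δ implies |(5t + 12) − 47| < ε.
Since (5t + 12) − 47 = 5(t − 7), we have |(5t + 12) − 47| = 5|t − 7|.
So 5|t − 7| < ε exactly when |t − 7| < ε/5.
Take δ = ε/5. If 0 < |t − 7| < δ then |(5t + 12) − 47| = 5|t − 7| < 5·(ε/5) = ε.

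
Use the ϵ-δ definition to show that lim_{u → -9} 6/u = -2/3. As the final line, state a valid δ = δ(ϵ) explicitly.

δ = min(9/2, (27/4)ϵ)

Let ϵ > 0. We seek δ > 0 such that 0 < |u + 9| < δ implies |6/u + 2/3| < ϵ.
|6/u + 2/3| = 6·|-9 − u|/(9·|u|) = 6|u + 9|/(9|u|).
Require δ ≤ 9/2 so that |u| > 9 − 9/2 = 9/2, hence 9|u| > 81/2.
Then |6/u + 2/3| < 6|u + 9|/(81/2), which is < ϵ when |u + 9| < (27/4)ϵ.
Take δ = min(9/2, (27/4)ϵ). Then 0 < |u + 9| < δ gives both |u + 9| < 9/2 and |u + 9| < (27/4)ϵ, so |6/u + 2/3| < ϵ.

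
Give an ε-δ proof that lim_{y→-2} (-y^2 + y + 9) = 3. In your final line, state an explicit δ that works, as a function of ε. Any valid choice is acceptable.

Suppose ε > 0. We want δ > 0 such that 0 < |y + 2| < δ implies |(-y^2 + y + 9) − 3| < ε.
(-y^2 + y + 9) − 3 = -y^2 + y + 6 = (y + 2)(-y + 3).
So |(-y^2 + y + 9) − 3| = |y + 2|·|-y + 3|.
Assume first that |y + 2| < 1, so |y| < 3. Then |-y + 3| ≤ 3 + 3 = 6.
Hence |(-y^2 + y + 9) − 3| ≤ 6|y + 2| < ε provided |y + 2| < ε/6.
Take δ = min(1, ε/6). Then 0 < |y + 2| < δ gives both |y + 2| < 1 and |y + 2| < ε/6, so |(-y^2 + y + 9) − 3| < ε.

δ = min(1, ε/6)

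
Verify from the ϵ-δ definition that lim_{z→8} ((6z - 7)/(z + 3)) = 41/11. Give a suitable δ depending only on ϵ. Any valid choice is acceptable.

Fix ϵ > 0. We want δ > 0 with 0 < |z − 8| < δ ⇒ |(6z - 7)/(z + 3) − (41/11)| < ϵ.
Combining over a common denominator, (6z - 7)/(z + 3) − (41/11) = [(6z - 7)·11 − 41·(z + 3)] / [11·(z + 3)] = 25(z − 8) / (11(z + 3)).
So |(6z - 7)/(z + 3) − (41/11)| = 25|z − 8| / (11·|z + 3|).
Require δ ≤ 11/2, so |z + 3| ≥ |11| − |z − 8| > 11 − 11/2 = 11/2.
Hence |(6z - 7)/(z + 3) − (41/11)| < 25|z − 8|/(11·(11/2)) = (50/121)|z − 8|, which is < ϵ once |z − 8| < (121/50)ϵ.
Take δ = min(11/2, (121/50)ϵ). Then 0 < |z − 8| < δ forces both bounds, so |(6z - 7)/(z + 3) − (41/11)| < ϵ.

δ = min(11/2, (121/50)ϵ)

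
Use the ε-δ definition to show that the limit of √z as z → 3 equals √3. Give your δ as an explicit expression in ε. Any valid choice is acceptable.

Suppose ε > 0. We want δ > 0 such that 0 < |z − 3| < δ implies |√z − √3| < ε.
Rationalise: √z − √3 = (z − 3)/(√z + √3), so |√z − √3| = |z − 3|/(√z + √3).
Restrict δ ≤ 3 so that |z − 3| < 3 forces z > 0, and then √z + √3 > √3.
Hence |√z − √3| < |z − 3|/√3, which is < ε once |z − 3| < √3·ε.
Take δ = min(3, √3·ε). If 0 < |z − 3| < δ then z > 0 and |√z − √3| < |z − 3|/√3 < ε.

δ = min(3, √3·ε)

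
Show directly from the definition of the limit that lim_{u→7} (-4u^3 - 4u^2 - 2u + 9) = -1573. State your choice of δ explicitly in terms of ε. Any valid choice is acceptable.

Let ε > 0 be given. We want δ > 0 such that 0 < |u − 7| < δ implies |(-4u^3 - 4u^2 - 2u + 9) + 1573| < ε.
(-4u^3 - 4u^2 - 2u + 9) + 1573 = -4u^3 - 4u^2 - 2u + 1582 = (u − 7)(-4u^2 - 32u - 226).
So |(-4u^3 - 4u^2 - 2u + 9) + 1573| = |u − 7|·|-4u^2 - 32u - 226|.
Assume first that |u − 7| < 1, so |u| < 8. Then |-4u^2 - 32u - 226| ≤ 4·8^2 + 32·8 + 226 = 738.
Hence |(-4u^3 - 4u^2 - 2u + 9) + 1573| ≤ 738|u − 7| < ε provided |u − 7| < ε/738.
Choosing δ = min(1, ε/738) ensures both conditions, hence |(-4u^3 - 4u^2 - 2u + 9) + 1573| < ε.

δ = min(1, ε/738)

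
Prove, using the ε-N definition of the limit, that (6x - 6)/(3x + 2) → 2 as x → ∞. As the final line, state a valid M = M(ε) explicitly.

Let ε > 0 be given. We seek M > 0 such that x > M implies |(6x - 6)/(3x + 2) − 2| < ε.
(6x - 6)/(3x + 2) − 2 = (3(6x - 6) − 6(3x + 2)) / (3(3x + 2)) = -30/(3(3x + 2)).
For x > 0 we have 3x + 2 > 3x, so |(6x - 6)/(3x + 2) − 2| = 30/(3(3x + 2)) < 30/(3·3x) = (10/3)/x.
Thus |(6x - 6)/(3x + 2) − 2| < ε whenever x > (10/3)/ε.
Take M = (10/3)/ε. If x > M then |(6x - 6)/(3x + 2) − 2| < (10/3)/x < ε.

M = (10/3)/ε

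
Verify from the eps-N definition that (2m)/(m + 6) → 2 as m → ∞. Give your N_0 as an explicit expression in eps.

N_0 = 12/eps

Fix eps > 0. For m ≥ 1, |(2m)/(m + 6) − 2| = |-12|/((m + 6)) = 12/((m + 6)).
Since m + 6 ≥ m for m ≥ 1, this is ≤ 12/(m) = 12/m.
So |(2m)/(m + 6) − 2| < eps whenever m > 12/eps.
Take N_0 = 12/eps. If m > N_0 then |(2m)/(m + 6) − 2| ≤ 12/m < eps.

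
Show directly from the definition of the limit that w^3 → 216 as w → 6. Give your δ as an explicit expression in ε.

δ = min(1, ε/127)

Let ε > 0. We seek δ > 0 with 0 < |w − 6| < δ ⇒ |w^3 − 216| < ε.
Factor: w^3 − 216 = (w − 6)(w^2 + 6w + 36), so |w^3 − 216| = |w − 6|·|w^2 + 6w + 36|.
Restrict δ ≤ 1. Then |w − 6| < 1 gives |w| < 7, so by the triangle inequality |w^2 + 6w + 36| ≤ 7^2 + 6·7 + 36 = 127.
Hence |w^3 − 216| ≤ 127|w − 6|, which is < ε once |w − 6| < ε/127.
Take δ = min(1, ε/127). If 0 < |w − 6| < δ then both bounds hold and |w^3 − 216| ≤ 127|w − 6| < 127·(ε/127) = ε.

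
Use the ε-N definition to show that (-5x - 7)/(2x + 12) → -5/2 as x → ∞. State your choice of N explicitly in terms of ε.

N = (23/2)/ε

Suppose ε > 0. We seek N > 0 such that x > N implies |(-5x - 7)/(2x + 12) + 5/2| < ε.
(-5x - 7)/(2x + 12) + 5/2 = (2(-5x - 7) − (-5)(2x + 12)) / (2(2x + 12)) = 46/(2(2x + 12)).
For x > 0 we have 2x + 12 > 2x, so |(-5x - 7)/(2x + 12) + 5/2| = 46/(2(2x + 12)) < 46/(2·2x) = (23/2)/x.
Thus |(-5x - 7)/(2x + 12) + 5/2| < ε whenever x > (23/2)/ε.
Take N = (23/2)/ε. If x > N then |(-5x - 7)/(2x + 12) + 5/2| < (23/2)/x < ε.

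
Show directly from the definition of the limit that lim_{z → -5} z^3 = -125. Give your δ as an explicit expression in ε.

δ = min(1, ε/91)

Let ε > 0. We seek δ > 0 with 0 < |z + 5| < δ ⇒ |z^3 + 125| < ε.
Factor: z^3 + 125 = (z + 5)(z^2 - 5z + 25), so |z^3 + 125| = |z + 5|·|z^2 - 5z + 25|.
Restrict δ ≤ 1. Then |z + 5| < 1 gives |z| < 6, so by the triangle inequality |z^2 - 5z + 25| ≤ 6^2 + 5·6 + 25 = 91.
Hence |z^3 + 125| ≤ 91|z + 5|, which is < ε once |z + 5| < ε/91.
Take δ = min(1, ε/91). If 0 < |z + 5| < δ then both bounds hold and |z^3 + 125| ≤ 91|z + 5| < 91·(ε/91) = ε.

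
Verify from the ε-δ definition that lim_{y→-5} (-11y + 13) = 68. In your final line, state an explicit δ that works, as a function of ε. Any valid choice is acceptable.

δ = ε/11

Let ε > 0 be given. We need δ > 0 so that 0 < |y + 5| < δ implies |(-11y + 13) − 68| < ε.
Since (-11y + 13) − 68 = -11(y + 5), we have |(-11y + 13) − 68| = 11|y + 5|.
So 11|y + 5| < ε exactly when |y + 5| < ε/11.
Take δ = ε/11. If 0 < |y + 5| < δ then |(-11y + 13) − 68| = 11|y + 5| < 11·(ε/11) = ε.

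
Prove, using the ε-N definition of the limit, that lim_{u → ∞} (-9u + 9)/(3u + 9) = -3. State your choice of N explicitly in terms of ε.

N = 12/ε

Suppose ε > 0. We seek N > 0 such that u > N implies |(-9u + 9)/(3u + 9) + 3| < ε.
(-9u + 9)/(3u + 9) + 3 = (3(-9u + 9) − (-9)(3u + 9)) / (3(3u + 9)) = 108/(3(3u + 9)).
For u > 0 we have 3u + 9 > 3u, so |(-9u + 9)/(3u + 9) + 3| = 108/(3(3u + 9)) < 108/(3·3u) = 12/u.
Thus |(-9u + 9)/(3u + 9) + 3| < ε whenever u > 12/ε.
Take N = 12/ε. If u > N then |(-9u + 9)/(3u + 9) + 3| < 12/u < ε.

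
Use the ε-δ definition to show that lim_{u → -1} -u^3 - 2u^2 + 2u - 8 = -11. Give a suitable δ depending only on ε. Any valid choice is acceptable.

δ = min(1, ε/9)

Let ε > 0. We want δ > 0 such that 0 < |u + 1| < δ implies |(-u^3 - 2u^2 + 2u - 8) + 11| < ε.
(-u^3 - 2u^2 + 2u - 8) + 11 = -u^3 - 2u^2 + 2u + 3 = (u + 1)(-u^2 - u + 3).
So |(-u^3 - 2u^2 + 2u - 8) + 11| = |u + 1|·|-u^2 - u + 3|.
Require δ ≤ 1. Then |u + 1| < 1 gives |u| < 2, and by the triangle inequality |-u^2 - u + 3| ≤ 2^2 + 2 + 3 = 9.
Hence |(-u^3 - 2u^2 + 2u - 8) + 11| ≤ 9|u + 1| < ε provided |u + 1| < ε/9.
Take δ = min(1, ε/9). Then 0 < |u + 1| < δ gives both |u + 1| < 1 and |u + 1| < ε/9, so |(-u^3 - 2u^2 + 2u - 8) + 11| < ε.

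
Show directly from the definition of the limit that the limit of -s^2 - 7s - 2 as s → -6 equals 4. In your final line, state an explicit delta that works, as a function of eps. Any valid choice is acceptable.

Let eps > 0. We want delta > 0 such that 0 < |s + 6| < delta implies |(-s^2 - 7s - 2) − 4| < eps.
(-s^2 - 7s - 2) − 4 = -s^2 - 7s - 6 = (s + 6)(-s - 1).
So |(-s^2 - 7s - 2) − 4| = |s + 6|·|-s - 1|.
Require delta ≤ 2. Then |s + 6| < 2 gives |s| < 8, and by the triangle inequality |-s - 1| ≤ 8 + 1 = 9.
Hence |(-s^2 - 7s - 2) − 4| ≤ 9|s + 6| < eps provided |s + 6| < eps/9.
Choosing delta = min(2, eps/9) ensures both conditions, hence |(-s^2 - 7s - 2) − 4| < eps.

delta = min(2, eps/9)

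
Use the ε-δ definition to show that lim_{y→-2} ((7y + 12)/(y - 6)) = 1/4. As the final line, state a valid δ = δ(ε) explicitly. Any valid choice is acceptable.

δ = min(4, (16/27)ε)

Suppose ε > 0. We want δ > 0 with 0 < |y + 2| < δ ⇒ |(7y + 12)/(y - 6) − (1/4)| < ε.
Combining over a common denominator, (7y + 12)/(y - 6) − (1/4) = [(7y + 12)·(-8) − (-2)·(y - 6)] / [(-8)·(y - 6)] = -54(y + 2) / ((-8)(y - 6)).
So |(7y + 12)/(y - 6) − (1/4)| = 54|y + 2| / (8·|y − 6|).
Require δ ≤ 4, so |y − 6| ≥ |-8| − |y + 2| > 8 − 4 = 4.
Hence |(7y + 12)/(y - 6) − (1/4)| < 54|y + 2|/(8·4) = (27/16)|y + 2|, which is < ε once |y + 2| < (16/27)ε.
Take δ = min(4, (16/27)ε). Then 0 < |y + 2| < δ forces both bounds, so |(7y + 12)/(y - 6) − (1/4)| < ε.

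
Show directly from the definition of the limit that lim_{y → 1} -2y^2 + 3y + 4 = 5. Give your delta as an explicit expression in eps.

delta = min(2, eps/7)

Let eps > 0. We want delta > 0 such that 0 < |y − 1| < delta implies |(-2y^2 + 3y + 4) − 5| < eps.
(-2y^2 + 3y + 4) − 5 = -2y^2 + 3y - 1 = (y − 1)(-2y + 1).
So |(-2y^2 + 3y + 4) − 5| = |y − 1|·|-2y + 1|.
Assume first that |y − 1| < 2, so |y| < 3. Then |-2y + 1| ≤ 2·3 + 1 = 7.
Hence |(-2y^2 + 3y + 4) − 5| ≤ 7|y − 1| < eps provided |y − 1| < eps/7.
Choosing delta = min(2, eps/7) ensures both conditions, hence |(-2y^2 + 3y + 4) − 5| < eps.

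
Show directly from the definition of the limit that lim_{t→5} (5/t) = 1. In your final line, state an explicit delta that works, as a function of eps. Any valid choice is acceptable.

delta = min(5/2, (5/2)eps)

Let eps > 0. We seek delta > 0 such that 0 < |t − 5| < delta implies |5/t − 1| < eps.
|5/t − 1| = 5·|5 − t|/(5·|t|) = 5|t − 5|/(5|t|).
Restrict delta ≤ 5/2. Then |t − 5| < 5/2 gives |t| > 5/2, so 5|t| > 25/2.
Then |5/t − 1| < 5|t − 5|/(25/2), which is < eps when |t − 5| < (5/2)eps.
Take delta = min(5/2, (5/2)eps). Then 0 < |t − 5| < delta gives both |t − 5| < 5/2 and |t − 5| < (5/2)eps, so |5/t − 1| < eps.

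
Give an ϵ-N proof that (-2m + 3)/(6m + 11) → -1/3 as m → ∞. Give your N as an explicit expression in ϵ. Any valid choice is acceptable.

N = (10/9)/ϵ

Fix ϵ > 0. For m ≥ 1, |(-2m + 3)/(6m + 11) + 1/3| = |40|/(6(6m + 11)) = 40/(6(6m + 11)).
Since 6m + 11 ≥ 6m for m ≥ 1, this is ≤ 40/(6·6m) = (10/9)/m.
So |(-2m + 3)/(6m + 11) + 1/3| < ϵ whenever m > (10/9)/ϵ.
Take N = (10/9)/ϵ. If m > N then |(-2m + 3)/(6m + 11) + 1/3| ≤ (10/9)/m < ϵ.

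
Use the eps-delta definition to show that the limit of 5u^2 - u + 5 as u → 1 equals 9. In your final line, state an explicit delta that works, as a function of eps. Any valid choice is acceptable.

delta = min(1, eps/14)

Let eps > 0. We want delta > 0 such that 0 < |u − 1| < delta implies |(5u^2 - u + 5) − 9| < eps.
(5u^2 - u + 5) − 9 = 5u^2 - u - 4 = (u − 1)(5u + 4).
So |(5u^2 - u + 5) − 9| = |u − 1|·|5u + 4|.
Require delta ≤ 1. Then |u − 1| < 1 gives |u| < 2, and by the triangle inequality |5u + 4| ≤ 5·2 + 4 = 14.
Hence |(5u^2 - u + 5) − 9| ≤ 14|u − 1| < eps provided |u − 1| < eps/14.
Choosing delta = min(1, eps/14) ensures both conditions, hence |(5u^2 - u + 5) − 9| < eps.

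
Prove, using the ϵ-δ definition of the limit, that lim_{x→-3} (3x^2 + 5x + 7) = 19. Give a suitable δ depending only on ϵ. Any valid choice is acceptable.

δ = min(1, ϵ/16)

Suppose ϵ > 0. We want δ > 0 such that 0 < |x + 3| < δ implies |(3x^2 + 5x + 7) − 19| < ϵ.
(3x^2 + 5x + 7) − 19 = 3x^2 + 5x - 12 = (x + 3)(3x - 4).
So |(3x^2 + 5x + 7) − 19| = |x + 3|·|3x - 4|.
Require δ ≤ 1. Then |x + 3| < 1 gives |x| < 4, and by the triangle inequality |3x - 4| ≤ 3·4 + 4 = 16.
Hence |(3x^2 + 5x + 7) − 19| ≤ 16|x + 3| < ϵ provided |x + 3| < ϵ/16.
Take δ = min(1, ϵ/16). Then 0 < |x + 3| < δ gives both |x + 3| < 1 and |x + 3| < ϵ/16, so |(3x^2 + 5x + 7) − 19| < ϵ.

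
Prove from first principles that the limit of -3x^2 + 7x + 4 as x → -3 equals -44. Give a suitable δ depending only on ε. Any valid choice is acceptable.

δ = min(1, ε/28)

Fix ε > 0. We want δ > 0 such that 0 < |x + 3| < δ implies |(-3x^2 + 7x + 4) + 44| < ε.
(-3x^2 + 7x + 4) + 44 = -3x^2 + 7x + 48 = (x + 3)(-3x + 16).
So |(-3x^2 + 7x + 4) + 44| = |x + 3|·|-3x + 16|.
Assume first that |x + 3| < 1, so |x| < 4. Then |-3x + 16| ≤ 3·4 + 16 = 28.
Hence |(-3x^2 + 7x + 4) + 44| ≤ 28|x + 3| < ε provided |x + 3| < ε/28.
Take δ = min(1, ε/28). Then 0 < |x + 3| < δ gives both |x + 3| < 1 and |x + 3| < ε/28, so |(-3x^2 + 7x + 4) + 44| < ε.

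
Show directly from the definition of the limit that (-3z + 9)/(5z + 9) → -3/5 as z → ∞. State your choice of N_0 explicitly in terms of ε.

N_0 = (72/25)/ε

Fix ε > 0. We seek N_0 > 0 such that z > N_0 implies |(-3z + 9)/(5z + 9) + 3/5| < ε.
(-3z + 9)/(5z + 9) + 3/5 = (5(-3z + 9) − (-3)(5z + 9)) / (5(5z + 9)) = 72/(5(5z + 9)).
For z > 0 we have 5z + 9 > 5z, so |(-3z + 9)/(5z + 9) + 3/5| = 72/(5(5z + 9)) < 72/(5·5z) = (72/25)/z.
Thus |(-3z + 9)/(5z + 9) + 3/5| < ε whenever z > (72/25)/ε.
Take N_0 = (72/25)/ε. If z > N_0 then |(-3z + 9)/(5z + 9) + 3/5| < (72/25)/z < ε.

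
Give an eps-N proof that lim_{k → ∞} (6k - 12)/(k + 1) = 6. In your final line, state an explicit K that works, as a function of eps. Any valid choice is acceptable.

K = 18/eps

Suppose eps > 0. For k ≥ 1, |(6k - 12)/(k + 1) − 6| = |-18|/((k + 1)) = 18/((k + 1)).
Since k + 1 ≥ k for k ≥ 1, this is ≤ 18/(k) = 18/k.
So |(6k - 12)/(k + 1) − 6| < eps whenever k > 18/eps.
Take K = 18/eps. If k > K then |(6k - 12)/(k + 1) − 6| ≤ 18/k < eps.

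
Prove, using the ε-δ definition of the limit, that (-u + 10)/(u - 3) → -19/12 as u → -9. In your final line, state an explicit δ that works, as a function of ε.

Let ε > 0 be given. We want δ > 0 with 0 < |u + 9| < δ ⇒ |(-u + 10)/(u - 3) + 19/12| < ε.
Combining over a common denominator, (-u + 10)/(u - 3) + 19/12 = [(-u + 10)·(-12) − 19·(u - 3)] / [(-12)·(u - 3)] = -7(u + 9) / ((-12)(u - 3)).
So |(-u + 10)/(u - 3) + 19/12| = 7|u + 9| / (12·|u − 3|).
Restrict δ ≤ 6. Then |u + 9| < 6 gives |u − 3| = |(u + 9) + (-12)| ≥ 12 − 6 = 6.
Hence |(-u + 10)/(u - 3) + 19/12| < 7|u + 9|/(12·6) = (7/72)|u + 9|, which is < ε once |u + 9| < (72/7)ε.
Take δ = min(6, (72/7)ε). Then 0 < |u + 9| < δ forces both bounds, so |(-u + 10)/(u - 3) + 19/12| < ε.

δ = min(6, (72/7)ε)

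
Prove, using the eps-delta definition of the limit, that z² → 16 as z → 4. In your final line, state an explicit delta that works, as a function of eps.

Let eps > 0 be given. We seek delta > 0 with 0 < |z − 4| < delta ⇒ |z² − 16| < eps.
Factor: z² − 16 = (z − 4)(z + 4), so |z² − 16| = |z − 4|·|z + 4|.
Impose delta ≤ 1 so that |z| < 5; then |z + 4| ≤ 9.
Hence |z² − 16| ≤ 9|z − 4|, which is < eps once |z − 4| < eps/9.
Take delta = min(1, eps/9). If 0 < |z − 4| < delta then both bounds hold and |z² − 16| ≤ 9|z − 4| < 9·(eps/9) = eps.

delta = min(1, eps/9)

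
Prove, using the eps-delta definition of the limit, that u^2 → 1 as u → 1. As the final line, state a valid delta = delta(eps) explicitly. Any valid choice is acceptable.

Let eps > 0 be given. We seek delta > 0 with 0 < |u − 1| < delta ⇒ |u^2 − 1| < eps.
Factor: u^2 − 1 = (u − 1)(u + 1), so |u^2 − 1| = |u − 1|·|u + 1|.
Impose delta ≤ 2 so that |u| < 3; then |u + 1| ≤ 4.
Hence |u^2 − 1| ≤ 4|u − 1|, which is < eps once |u − 1| < eps/4.
Take delta = min(2, eps/4). If 0 < |u − 1| < delta then both bounds hold and |u^2 − 1| ≤ 4|u − 1| < 4·(eps/4) = eps.

delta = min(2, eps/4)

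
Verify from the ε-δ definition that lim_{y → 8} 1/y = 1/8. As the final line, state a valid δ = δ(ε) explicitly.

δ = min(4, 32ε)

Let ε > 0 be given. We seek δ > 0 such that 0 < |y − 8| < δ implies |1/y − (1/8)| < ε.
|1/y − (1/8)| = |8 − y|/(8·|y|) = |y − 8|/(8|y|).
Restrict δ ≤ 4. Then |y − 8| < 4 gives |y| > 4, so 8|y| > 32.
Then |1/y − (1/8)| < |y − 8|/32, which is < ε when |y − 8| < 32ε.
Take δ = min(4, 32ε). Then 0 < |y − 8| < δ gives both |y − 8| < 4 and |y − 8| < 32ε, so |1/y − (1/8)| < ε.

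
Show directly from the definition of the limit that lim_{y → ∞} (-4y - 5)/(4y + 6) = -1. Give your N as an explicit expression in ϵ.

Fix ϵ > 0. We seek N > 0 such that y > N implies |(-4y - 5)/(4y + 6) + 1| < ϵ.
(-4y - 5)/(4y + 6) + 1 = (4(-4y - 5) − (-4)(4y + 6)) / (4(4y + 6)) = 4/(4(4y + 6)).
For y > 0 we have 4y + 6 > 4y, so |(-4y - 5)/(4y + 6) + 1| = 4/(4(4y + 6)) < 4/(4·4y) = (1/4)/y.
Thus |(-4y - 5)/(4y + 6) + 1| < ϵ whenever y > (1/4)/ϵ.
Take N = (1/4)/ϵ. If y > N then |(-4y - 5)/(4y + 6) + 1| < (1/4)/y < ϵ.

N = (1/4)/ϵ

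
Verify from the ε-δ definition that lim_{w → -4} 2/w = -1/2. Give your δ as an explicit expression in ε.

Suppose ε > 0. We seek δ > 0 such that 0 < |w + 4| < δ implies |2/w + 1/2| < ε.
|2/w + 1/2| = 2·|-4 − w|/(4·|w|) = 2|w + 4|/(4|w|).
Restrict δ ≤ 2. Then |w + 4| < 2 gives |w| > 2, so 4|w| > 8.
Then |2/w + 1/2| < 2|w + 4|/8, which is < ε when |w + 4| < 4ε.
Take δ = min(2, 4ε). Then 0 < |w + 4| < δ gives both |w + 4| < 2 and |w + 4| < 4ε, so |2/w + 1/2| < ε.

δ = min(2, 4ε)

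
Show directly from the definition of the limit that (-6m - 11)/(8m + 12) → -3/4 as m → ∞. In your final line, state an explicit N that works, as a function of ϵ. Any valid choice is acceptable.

Let ϵ > 0. For m ≥ 1, |(-6m - 11)/(8m + 12) + 3/4| = |-16|/(8(8m + 12)) = 16/(8(8m + 12)).
Since 8m + 12 ≥ 8m for m ≥ 1, this is ≤ 16/(8·8m) = (1/4)/m.
So |(-6m - 11)/(8m + 12) + 3/4| < ϵ whenever m > (1/4)/ϵ.
Take N = (1/4)/ϵ. If m > N then |(-6m - 11)/(8m + 12) + 3/4| ≤ (1/4)/m < ϵ.

N = (1/4)/ϵ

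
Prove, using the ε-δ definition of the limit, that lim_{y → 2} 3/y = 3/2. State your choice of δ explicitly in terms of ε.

Suppose ε > 0. We seek δ > 0 such that 0 < |y − 2| < δ implies |3/y − (3/2)| < ε.
|3/y − (3/2)| = 3·|2 − y|/(2·|y|) = 3|y − 2|/(2|y|).
Require δ ≤ 1 so that |y| > 2 − 1 = 1, hence 2|y| > 2.
Then |3/y − (3/2)| < 3|y − 2|/2, which is < ε when |y − 2| < (2/3)ε.
Take δ = min(1, (2/3)ε). Then 0 < |y − 2| < δ gives both |y − 2| < 1 and |y − 2| < (2/3)ε, so |3/y − (3/2)| < ε.

δ = min(1, (2/3)ε)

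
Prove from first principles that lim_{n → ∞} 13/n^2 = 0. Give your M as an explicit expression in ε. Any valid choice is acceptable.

M = (13/ε)^{1/2}

Let ε > 0 be given. For n ≥ 1, |13/n^2 − 0| = 13/n^2.
13/n^2 < ε ⇔ n^2 > 13/ε ⇔ n > (13/ε)^{1/2}.
Take M = (13/ε)^{1/2}. Then n > M implies 13/n^2 < ε.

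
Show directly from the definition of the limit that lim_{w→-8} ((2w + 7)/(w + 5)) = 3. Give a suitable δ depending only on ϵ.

δ = min(3/2, (3/2)ϵ)

Fix ϵ > 0. We want δ > 0 with 0 < |w + 8| < δ ⇒ |(2w + 7)/(w + 5) − 3| < ϵ.
Combining over a common denominator, (2w + 7)/(w + 5) − 3 = [(2w + 7)·(-3) − (-9)·(w + 5)] / [(-3)·(w + 5)] = 3(w + 8) / ((-3)(w + 5)).
So |(2w + 7)/(w + 5) − 3| = 3|w + 8| / (3·|w + 5|).
Require δ ≤ 3/2, so |w + 5| ≥ |-3| − |w + 8| > 3 − 3/2 = 3/2.
Hence |(2w + 7)/(w + 5) − 3| < 3|w + 8|/(3·(3/2)) = (2/3)|w + 8|, which is < ϵ once |w + 8| < (3/2)ϵ.
Take δ = min(3/2, (3/2)ϵ). Then 0 < |w + 8| < δ forces both bounds, so |(2w + 7)/(w + 5) − 3| < ϵ.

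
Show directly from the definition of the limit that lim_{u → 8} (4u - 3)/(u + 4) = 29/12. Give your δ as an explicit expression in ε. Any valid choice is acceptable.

Let ε > 0. We want δ > 0 with 0 < |u − 8| < δ ⇒ |(4u - 3)/(u + 4) − (29/12)| < ε.
Combining over a common denominator, (4u - 3)/(u + 4) − (29/12) = [(4u - 3)·12 − 29·(u + 4)] / [12·(u + 4)] = 19(u − 8) / (12(u + 4)).
So |(4u - 3)/(u + 4) − (29/12)| = 19|u − 8| / (12·|u + 4|).
Require δ ≤ 6, so |u + 4| ≥ |12| − |u − 8| > 12 − 6 = 6.
Hence |(4u - 3)/(u + 4) − (29/12)| < 19|u − 8|/(12·6) = (19/72)|u − 8|, which is < ε once |u − 8| < (72/19)ε.
Take δ = min(6, (72/19)ε). Then 0 < |u − 8| < δ forces both bounds, so |(4u - 3)/(u + 4) − (29/12)| < ε.

δ = min(6, (72/19)ε)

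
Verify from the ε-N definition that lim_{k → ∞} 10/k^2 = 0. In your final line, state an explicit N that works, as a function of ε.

N = (10/ε)^{1/2}

Fix ε > 0. For k ≥ 1, |10/k^2 − 0| = 10/k^2.
10/k^2 < ε ⇔ k^2 > 10/ε ⇔ k > (10/ε)^{1/2}.
Take N = (10/ε)^{1/2}. Then k > N implies 10/k^2 < ε.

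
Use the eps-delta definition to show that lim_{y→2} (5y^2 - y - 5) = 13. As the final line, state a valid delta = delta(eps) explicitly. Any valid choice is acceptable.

delta = min(1, eps/24)

Fix eps > 0. We want delta > 0 such that 0 < |y − 2| < delta implies |(5y^2 - y - 5) − 13| < eps.
(5y^2 - y - 5) − 13 = 5y^2 - y - 18 = (y − 2)(5y + 9).
So |(5y^2 - y - 5) − 13| = |y − 2|·|5y + 9|.
Require delta ≤ 1. Then |y − 2| < 1 gives |y| < 3, and by the triangle inequality |5y + 9| ≤ 5·3 + 9 = 24.
Hence |(5y^2 - y - 5) − 13| ≤ 24|y − 2| < eps provided |y − 2| < eps/24.
Choosing delta = min(1, eps/24) ensures both conditions, hence |(5y^2 - y - 5) − 13| < eps.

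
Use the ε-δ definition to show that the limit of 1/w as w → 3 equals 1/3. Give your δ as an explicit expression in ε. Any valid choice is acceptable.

Fix ε > 0. We seek δ > 0 such that 0 < |w − 3| < δ implies |1/w − (1/3)| < ε.
|1/w − (1/3)| = |3 − w|/(3·|w|) = |w − 3|/(3|w|).
Restrict δ ≤ 3/2. Then |w − 3| < 3/2 gives |w| > 3/2, so 3|w| > 9/2.
Then |1/w − (1/3)| < |w − 3|/(9/2), which is < ε when |w − 3| < (9/2)ε.
Take δ = min(3/2, (9/2)ε). Then 0 < |w − 3| < δ gives both |w − 3| < 3/2 and |w − 3| < (9/2)ε, so |1/w − (1/3)| < ε.

δ = min(3/2, (9/2)ε)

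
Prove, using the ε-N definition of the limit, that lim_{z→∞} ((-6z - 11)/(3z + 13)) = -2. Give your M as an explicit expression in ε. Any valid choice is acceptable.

Let ε > 0. We seek M > 0 such that z > M implies |(-6z - 11)/(3z + 13) + 2| < ε.
(-6z - 11)/(3z + 13) + 2 = (3(-6z - 11) − (-6)(3z + 13)) / (3(3z + 13)) = 45/(3(3z + 13)).
For z > 0 we have 3z + 13 > 3z, so |(-6z - 11)/(3z + 13) + 2| = 45/(3(3z + 13)) < 45/(3·3z) = 5/z.
Thus |(-6z - 11)/(3z + 13) + 2| < ε whenever z > 5/ε.
Take M = 5/ε. If z > M then |(-6z - 11)/(3z + 13) + 2| < 5/z < ε.

M = 5/ε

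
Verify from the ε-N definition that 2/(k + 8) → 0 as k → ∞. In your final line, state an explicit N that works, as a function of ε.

N = 2/ε

Let ε > 0. For k ≥ 1, |2/(k + 8) − 0| = 2/(k + 8) ≤ 2/k.
We need 2/k < ε, i.e. k > 2/ε.
Take N = 2/ε. If k > N then |2/(k + 8)| ≤ 2/k < ε.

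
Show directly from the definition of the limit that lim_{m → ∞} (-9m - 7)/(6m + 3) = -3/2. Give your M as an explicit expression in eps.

M = (5/12)/eps

Let eps > 0 be given. For m ≥ 1, |(-9m - 7)/(6m + 3) + 3/2| = |-15|/(6(6m + 3)) = 15/(6(6m + 3)).
Since 6m + 3 ≥ 6m for m ≥ 1, this is ≤ 15/(6·6m) = (5/12)/m.
So |(-9m - 7)/(6m + 3) + 3/2| < eps whenever m > (5/12)/eps.
Take M = (5/12)/eps. If m > M then |(-9m - 7)/(6m + 3) + 3/2| ≤ (5/12)/m < eps.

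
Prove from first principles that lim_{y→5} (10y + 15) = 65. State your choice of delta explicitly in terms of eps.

delta = eps/10

Let eps > 0. We need delta > 0 so that 0 < |y − 5| < delta implies |(10y + 15) − 65| < eps.
|(10y + 15) − 65| = |10y - 50| = 10|y − 5|.
So 10|y − 5| < eps exactly when |y − 5| < eps/10.
Take delta = eps/10. If 0 < |y − 5| < delta then |(10y + 15) − 65| = 10|y − 5| < 10·(eps/10) = eps.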